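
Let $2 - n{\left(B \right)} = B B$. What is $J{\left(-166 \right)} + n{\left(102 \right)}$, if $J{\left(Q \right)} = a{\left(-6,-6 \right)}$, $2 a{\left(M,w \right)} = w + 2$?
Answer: $-10404$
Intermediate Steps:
$n{\left(B \right)} = 2 - B^{2}$ ($n{\left(B \right)} = 2 - B B = 2 - B^{2}$)
$a{\left(M,w \right)} = 1 + \frac{w}{2}$ ($a{\left(M,w \right)} = \frac{w + 2}{2} = \frac{2 + w}{2} = 1 + \frac{w}{2}$)
$J{\left(Q \right)} = -2$ ($J{\left(Q \right)} = 1 + \frac{1}{2} \left(-6\right) = 1 - 3 = -2$)
$J{\left(-166 \right)} + n{\left(102 \right)} = -2 + \left(2 - 102^{2}\right) = -2 + \left(2 - 10404\right) = -2 - 10402 = -10404$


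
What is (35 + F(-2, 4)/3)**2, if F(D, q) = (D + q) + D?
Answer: 1225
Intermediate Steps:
F(D, q) = q + 2*D
(35 + F(-2, 4)/3)**2 = (35 + (4 + 2*(-2))/3)**2 = (35 + (4 - 4)*(1/3))**2 = (35 + 0*(1/3))**2 = (35 + 0)**2 = 35**2 = 1225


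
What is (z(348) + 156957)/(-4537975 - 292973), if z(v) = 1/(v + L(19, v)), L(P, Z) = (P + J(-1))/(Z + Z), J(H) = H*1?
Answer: -6336511163/195030201708 ≈ -0.032490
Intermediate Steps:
J(H) = H
L(P, Z) = (-1 + P)/(2*Z) (L(P, Z) = (P - 1)/(Z + Z) = (-1 + P)/((2*Z)) = (-1 + P)*(1/(2*Z)) = (-1 + P)/(2*Z))
z(v) = 1/(v + 9/v) (z(v) = 1/(v + (-1 + 19)/(2*v)) = 1/(v + (½)*18/v) = 1/(v + 9/v))
(z(348) + 156957)/(-4537975 - 292973) = (348/(9 + 348²) + 156957)/(-4537975 - 292973) = (348/(9 + 121104) + 156957)/(-4830948) = (348/121113 + 156957)*(-1/4830948) = (348*(1/121113) + 156957)*(-1/4830948) = (116/40371 + 156957)*(-1/4830948) = (6336511163/40371)*(-1/4830948) = -6336511163/195030201708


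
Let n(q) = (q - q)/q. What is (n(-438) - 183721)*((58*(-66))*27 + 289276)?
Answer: -34157408320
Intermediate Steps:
n(q) = 0 (n(q) = 0/q = 0)
(n(-438) - 183721)*((58*(-66))*27 + 289276) = (0 - 183721)*((58*(-66))*27 + 289276) = -183721*(-3828*27 + 289276) = -183721*(-103356 + 289276) = -183721*185920 = -34157408320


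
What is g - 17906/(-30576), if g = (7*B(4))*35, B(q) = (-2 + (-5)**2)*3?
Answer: 36921799/2184 ≈ 16906.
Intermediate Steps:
B(q) = 69 (B(q) = (-2 + 25)*3 = 23*3 = 69)
g = 16905 (g = (7*69)*35 = 483*35 = 16905)
g - 17906/(-30576) = 16905 - 17906/(-30576) = 16905 - 17906*(-1/30576) = 16905 + 1279/2184 = 36921799/2184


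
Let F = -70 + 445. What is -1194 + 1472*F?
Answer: 550806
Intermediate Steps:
F = 375
-1194 + 1472*F = -1194 + 1472*375 = -1194 + 552000 = 550806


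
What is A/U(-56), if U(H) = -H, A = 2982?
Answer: 213/4 ≈ 53.250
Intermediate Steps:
A/U(-56) = 2982/((-1*(-56))) = 2982/56 = 2982*(1/56) = 213/4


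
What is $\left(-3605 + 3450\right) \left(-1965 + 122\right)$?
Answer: $285665$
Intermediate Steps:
$\left(-3605 + 3450\right) \left(-1965 + 122\right) = \left(-155\right) \left(-1843\right) = 285665$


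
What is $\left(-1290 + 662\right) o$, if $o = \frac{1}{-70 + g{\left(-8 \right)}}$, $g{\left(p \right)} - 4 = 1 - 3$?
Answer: $\frac{157}{17} \approx 9.2353$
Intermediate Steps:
$g{\left(p \right)} = 2$ ($g{\left(p \right)} = 4 + \left(1 - 3\right) = 4 - 2 = 2$)
$o = - \frac{1}{68}$ ($o = \frac{1}{-70 + 2} = \frac{1}{-68} = - \frac{1}{68} \approx -0.014706$)
$\left(-1290 + 662\right) o = \left(-1290 + 662\right) \left(- \frac{1}{68}\right) = \left(-628\right) \left(- \frac{1}{68}\right) = \frac{157}{17}$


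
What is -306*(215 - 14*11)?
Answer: -18666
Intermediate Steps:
-306*(215 - 14*11) = -306*(215 - 154) = -306*61 = -18666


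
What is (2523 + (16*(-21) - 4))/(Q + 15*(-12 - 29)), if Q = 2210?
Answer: 2183/1595 ≈ 1.3687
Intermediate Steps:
(2523 + (16*(-21) - 4))/(Q + 15*(-12 - 29)) = (2523 + (16*(-21) - 4))/(2210 + 15*(-12 - 29)) = (2523 + (-336 - 4))/(2210 + 15*(-41)) = (2523 - 340)/(2210 - 615) = 2183/1595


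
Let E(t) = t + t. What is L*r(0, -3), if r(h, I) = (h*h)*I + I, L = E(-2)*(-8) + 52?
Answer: -252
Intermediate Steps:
E(t) = 2*t
L = 84 (L = (2*(-2))*(-8) + 52 = -4*(-8) + 52 = 32 + 52 = 84)
r(h, I) = I + I*h² (r(h, I) = h²*I + I = I*h² + I = I + I*h²)
L*r(0, -3) = 84*(-3*(1 + 0²)) = 84*(-3*(1 + 0)) = 84*(-3*1) = 84*(-3) = -252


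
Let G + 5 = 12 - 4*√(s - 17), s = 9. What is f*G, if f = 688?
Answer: 4816 - 5504*I*√2 ≈ 4816.0 - 7783.8*I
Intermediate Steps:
G = 7 - 8*I*√2 (G = -5 + (12 - 4*√(9 - 17)) = -5 + (12 - 8*I*√2) = 7 - 8*I*√2 ≈ 7.0 - 11.314*I)
f*G = 688*(7 - 8*I*√2) = 4816 - 5504*I*√2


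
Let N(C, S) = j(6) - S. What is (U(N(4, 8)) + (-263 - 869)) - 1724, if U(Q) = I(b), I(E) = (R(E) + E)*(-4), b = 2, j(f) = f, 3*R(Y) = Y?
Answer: -8600/3 ≈ -2866.7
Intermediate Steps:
R(Y) = Y/3
N(C, S) = 6 - S
I(E) = -16*E/3 (I(E) = (E/3 + E)*(-4) = (4*E/3)*(-4) = -16*E/3)
U(Q) = -32/3 (U(Q) = -16/3*2 = -32/3)
(U(N(4, 8)) + (-263 - 869)) - 1724 = (-32/3 + (-263 - 869)) - 1724 = (-32/3 - 1132) - 1724 = -3428/3 - 1724 = -8600/3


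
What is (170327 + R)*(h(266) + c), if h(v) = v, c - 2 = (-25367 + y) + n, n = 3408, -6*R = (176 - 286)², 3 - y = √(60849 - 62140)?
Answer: -10950943528/3 - 504931*I*√1291/3 ≈ -3.6503e+9 - 6.0475e+6*I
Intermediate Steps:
y = 3 - I*√1291 (y = 3 - √(60849 - 62140) = 3 - √(-1291) = 3 - I*√1291 ≈ 3.0 - 35.93*I)
R = -6050/3 (R = -(176 - 286)²/6 = -⅙*(-110)² = -⅙*12100 = -6050/3 ≈ -2016.7)
c = -21954 - I*√1291 (c = 2 + ((-25367 + (3 - I*√1291)) + 3408) = 2 + ((-25364 - I*√1291) + 3408) = 2 + (-21956 - I*√1291) = -21954 - I*√1291 ≈ -21954.0 - 35.93*I)
(170327 + R)*(h(266) + c) = (170327 - 6050/3)*(266 + (-21954 - I*√1291)) = 504931*(-21688 - I*√1291)/3 = -10950943528/3 - 504931*I*√1291/3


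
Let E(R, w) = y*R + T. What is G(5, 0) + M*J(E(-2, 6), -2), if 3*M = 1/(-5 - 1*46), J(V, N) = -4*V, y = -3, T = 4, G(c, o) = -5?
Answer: -725/153 ≈ -4.7386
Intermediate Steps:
E(R, w) = 4 - 3*R (E(R, w) = -3*R + 4 = 4 - 3*R)
M = -1/153 (M = 1/(3*(-5 - 1*46)) = 1/(3*(-5 - 46)) = (⅓)/(-51) = (⅓)*(-1/51) = -1/153 ≈ -0.0065359)
G(5, 0) + M*J(E(-2, 6), -2) = -5 - (-4)*(4 - 3*(-2))/153 = -5 - (-4)*(4 + 6)/153 = -5 - (-4)*10/153 = -5 - 1/153*(-40) = -5 + 40/153 = -725/153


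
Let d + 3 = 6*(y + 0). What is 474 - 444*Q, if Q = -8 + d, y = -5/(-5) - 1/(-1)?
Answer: 30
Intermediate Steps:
y = 2 (y = -5*(-1/5) - 1*(-1) = 1 + 1 = 2)
d = 9 (d = -3 + 6*(2 + 0) = -3 + 6*2 = -3 + 12 = 9)
Q = 1 (Q = -8 + 9 = 1)
474 - 444*Q = 474 - 444*1 = 474 - 444 = 30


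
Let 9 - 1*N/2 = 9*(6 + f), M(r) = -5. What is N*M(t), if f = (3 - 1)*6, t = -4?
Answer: 1530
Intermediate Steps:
f = 12 (f = 2*6 = 12)
N = -306 (N = 18 - 18*(6 + 12) = 18 - 18*18 = 18 - 2*162 = 18 - 324 = -306)
N*M(t) = -306*(-5) = 1530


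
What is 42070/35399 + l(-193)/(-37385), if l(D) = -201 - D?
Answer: 224724306/189055945 ≈ 1.1887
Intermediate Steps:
42070/35399 + l(-193)/(-37385) = 42070/35399 + (-201 - 1*(-193))/(-37385) = 42070*(1/35399) + (-201 + 193)*(-1/37385) = 6010/5057 - 8*(-1/37385) = 6010/5057 + 8/37385 = 224724306/189055945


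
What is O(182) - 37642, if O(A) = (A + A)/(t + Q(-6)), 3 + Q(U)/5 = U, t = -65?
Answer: -2070492/55 ≈ -37645.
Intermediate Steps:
Q(U) = -15 + 5*U
O(A) = -A/55 (O(A) = (A + A)/(-65 + (-15 + 5*(-6))) = (2*A)/(-65 + (-15 - 30)) = (2*A)/(-65 - 45) = (2*A)/(-110) = (2*A)*(-1/110) = -A/55)
O(182) - 37642 = -1/55*182 - 37642 = -182/55 - 37642 = -2070492/55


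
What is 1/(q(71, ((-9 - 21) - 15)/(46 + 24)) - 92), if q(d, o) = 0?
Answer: -1/92 ≈ -0.010870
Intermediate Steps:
1/(q(71, ((-9 - 21) - 15)/(46 + 24)) - 92) = 1/(0 - 92) = 1/(-92) = -1/92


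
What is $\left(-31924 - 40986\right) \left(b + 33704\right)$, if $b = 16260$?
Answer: $-3642875240$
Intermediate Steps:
$\left(-31924 - 40986\right) \left(b + 33704\right) = \left(-31924 - 40986\right) \left(16260 + 33704\right) = \left(-72910\right) 49964 = -3642875240$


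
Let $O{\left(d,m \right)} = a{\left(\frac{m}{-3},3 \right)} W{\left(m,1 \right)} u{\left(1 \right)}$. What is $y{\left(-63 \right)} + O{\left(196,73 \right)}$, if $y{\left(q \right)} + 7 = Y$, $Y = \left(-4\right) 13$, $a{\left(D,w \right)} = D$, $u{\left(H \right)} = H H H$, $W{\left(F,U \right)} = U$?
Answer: $- \frac{250}{3} \approx -83.333$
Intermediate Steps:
$u{\left(H \right)} = H^{3}$ ($u{\left(H \right)} = H^{2} H = H^{3}$)
$O{\left(d,m \right)} = - \frac{m}{3}$ ($O{\left(d,m \right)} = \frac{m}{-3} \cdot 1 \cdot 1^{3} = m \left(- \frac{1}{3}\right) 1 \cdot 1 = - \frac{m}{3} \cdot 1 \cdot 1 = - \frac{m}{3} \cdot 1 = - \frac{m}{3}$)
$Y = -52$
$y{\left(q \right)} = -59$ ($y{\left(q \right)} = -7 - 52 = -59$)
$y{\left(-63 \right)} + O{\left(196,73 \right)} = -59 - \frac{73}{3} = - \frac{250}{3}$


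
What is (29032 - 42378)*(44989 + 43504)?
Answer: -1181027578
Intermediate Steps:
(29032 - 42378)*(44989 + 43504) = -13346*88493 = -1181027578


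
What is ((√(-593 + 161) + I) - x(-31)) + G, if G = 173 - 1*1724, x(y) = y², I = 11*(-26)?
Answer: -2798 + 12*I*√3 ≈ -2798.0 + 20.785*I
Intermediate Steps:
I = -286
G = -1551 (G = 173 - 1724 = -1551)
((√(-593 + 161) + I) - x(-31)) + G = ((√(-593 + 161) - 286) - 1*(-31)²) - 1551 = ((√(-432) - 286) - 1*961) - 1551 = ((12*I*√3 - 286) - 961) - 1551 = ((-286 + 12*I*√3) - 961) - 1551 = (-1247 + 12*I*√3) - 1551 = -2798 + 12*I*√3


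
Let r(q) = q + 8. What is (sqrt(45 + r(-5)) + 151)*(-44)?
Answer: -6644 - 176*sqrt(3) ≈ -6948.8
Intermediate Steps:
r(q) = 8 + q
(sqrt(45 + r(-5)) + 151)*(-44) = (sqrt(45 + (8 - 5)) + 151)*(-44) = (sqrt(45 + 3) + 151)*(-44) = (sqrt(48) + 151)*(-44) = (4*sqrt(3) + 151)*(-44) = (151 + 4*sqrt(3))*(-44) = -6644 - 176*sqrt(3)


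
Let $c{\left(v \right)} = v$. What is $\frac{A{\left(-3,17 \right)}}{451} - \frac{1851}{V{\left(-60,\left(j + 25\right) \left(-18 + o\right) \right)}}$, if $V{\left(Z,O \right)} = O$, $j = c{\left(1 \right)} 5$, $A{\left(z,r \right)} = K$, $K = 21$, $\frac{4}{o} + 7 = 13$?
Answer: $\frac{845721}{234520} \approx 3.6062$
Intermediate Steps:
$o = \frac{2}{3}$ ($o = \frac{4}{-7 + 13} = \frac{4}{6} = 4 \cdot \frac{1}{6} = \frac{2}{3} \approx 0.66667$)
$A{\left(z,r \right)} = 21$
$j = 5$ ($j = 1 \cdot 5 = 5$)
$\frac{A{\left(-3,17 \right)}}{451} - \frac{1851}{V{\left(-60,\left(j + 25\right) \left(-18 + o\right) \right)}} = \frac{21}{451} - \frac{1851}{\left(5 + 25\right) \left(-18 + \frac{2}{3}\right)} = 21 \cdot \frac{1}{451} - \frac{1851}{30 \left(- \frac{52}{3}\right)} = \frac{21}{451} - \frac{1851}{-520} = \frac{21}{451} - - \frac{1851}{520} = \frac{21}{451} + \frac{1851}{520} = \frac{845721}{234520}$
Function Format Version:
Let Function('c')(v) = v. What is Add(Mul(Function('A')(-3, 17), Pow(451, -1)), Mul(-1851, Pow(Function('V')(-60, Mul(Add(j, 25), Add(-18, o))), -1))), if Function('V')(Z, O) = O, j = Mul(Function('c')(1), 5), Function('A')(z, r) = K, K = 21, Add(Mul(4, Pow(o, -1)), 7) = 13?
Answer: Rational(845721, 234520) ≈ 3.6062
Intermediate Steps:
o = Rational(2, 3) (o = Mul(4, Pow(Add(-7, 13), -1)) = Mul(4, Pow(6, -1)) = Mul(4, Rational(1, 6)) = Rational(2, 3) ≈ 0.66667)
Function('A')(z, r) = 21
j = 5 (j = Mul(1, 5) = 5)
Add(Mul(Function('A')(-3, 17), Pow(451, -1)), Mul(-1851, Pow(Function('V')(-60, Mul(Add(j, 25), Add(-18, o))), -1))) = Add(Mul(21, Pow(451, -1)), Mul(-1851, Pow(Mul(Add(5, 25), Add(-18, Rational(2, 3))), -1))) = Add(Mul(21, Rational(1, 451)), Mul(-1851, Pow(Mul(30, Rational(-52, 3)), -1))) = Add(Rational(21, 451), Mul(-1851, Pow(-520, -1))) = Add(Rational(21, 451), Mul(-1851, Rational(-1, 520))) = Add(Rational(21, 451), Rational(1851, 520)) = Rational(845721, 234520)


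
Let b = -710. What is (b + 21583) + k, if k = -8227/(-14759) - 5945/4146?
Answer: 1277182227509/61190814 ≈ 20872.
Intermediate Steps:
k = -53633113/61190814 (k = -8227*(-1/14759) - 5945*1/4146 = 8227/14759 - 5945/4146 = -53633113/61190814 ≈ -0.87649)
(b + 21583) + k = (-710 + 21583) - 53633113/61190814 = 20873 - 53633113/61190814 = 1277182227509/61190814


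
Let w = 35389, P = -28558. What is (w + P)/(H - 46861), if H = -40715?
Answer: -2277/29192 ≈ -0.078001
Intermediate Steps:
(w + P)/(H - 46861) = (35389 - 28558)/(-40715 - 46861) = 6831/(-87576) = 6831*(-1/87576) = -2277/29192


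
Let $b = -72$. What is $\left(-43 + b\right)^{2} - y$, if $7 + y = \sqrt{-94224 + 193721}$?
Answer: $13232 - \sqrt{99497} \approx 12917.0$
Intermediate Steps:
$y = -7 + \sqrt{99497}$ ($y = -7 + \sqrt{-94224 + 193721} = -7 + \sqrt{99497} \approx 308.43$)
$\left(-43 + b\right)^{2} - y = \left(-43 - 72\right)^{2} - \left(-7 + \sqrt{99497}\right) = \left(-115\right)^{2} + \left(7 - \sqrt{99497}\right) = 13225 + \left(7 - \sqrt{99497}\right) = 13232 - \sqrt{99497}$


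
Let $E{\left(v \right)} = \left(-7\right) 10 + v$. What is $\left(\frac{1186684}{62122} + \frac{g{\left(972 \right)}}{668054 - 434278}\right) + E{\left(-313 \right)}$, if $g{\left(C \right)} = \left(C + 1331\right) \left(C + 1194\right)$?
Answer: $- \frac{65458776661}{191087272} \approx -342.56$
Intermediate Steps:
$g{\left(C \right)} = \left(1194 + C\right) \left(1331 + C\right)$ ($g{\left(C \right)} = \left(1331 + C\right) \left(1194 + C\right) = \left(1194 + C\right) \left(1331 + C\right)$)
$E{\left(v \right)} = -70 + v$
$\left(\frac{1186684}{62122} + \frac{g{\left(972 \right)}}{668054 - 434278}\right) + E{\left(-313 \right)} = \left(\frac{1186684}{62122} + \frac{1589214 + 972^{2} + 2525 \cdot 972}{668054 - 434278}\right) - 383 = \left(1186684 \cdot \frac{1}{62122} + \frac{1589214 + 944784 + 2454300}{233776}\right) - 383 = \left(\frac{593342}{31061} + 4988298 \cdot \frac{1}{233776}\right) - 383 = \left(\frac{593342}{31061} + \frac{131271}{6152}\right) - 383 = \frac{7727648515}{191087272} - 383 = - \frac{65458776661}{191087272}$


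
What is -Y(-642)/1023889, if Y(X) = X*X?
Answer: -412164/1023889 ≈ -0.40255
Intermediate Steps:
Y(X) = X²
-Y(-642)/1023889 = -(-642)²/1023889 = -412164/1023889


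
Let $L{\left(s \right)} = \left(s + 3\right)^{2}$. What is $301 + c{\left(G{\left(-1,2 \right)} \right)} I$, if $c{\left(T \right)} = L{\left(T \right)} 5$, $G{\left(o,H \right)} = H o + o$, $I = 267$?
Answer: $301$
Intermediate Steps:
$L{\left(s \right)} = \left(3 + s\right)^{2}$
$G{\left(o,H \right)} = o + H o$
$c{\left(T \right)} = 5 \left(3 + T\right)^{2}$ ($c{\left(T \right)} = \left(3 + T\right)^{2} \cdot 5 = 5 \left(3 + T\right)^{2}$)
$301 + c{\left(G{\left(-1,2 \right)} \right)} I = 301 + 5 \left(3 - \left(1 + 2\right)\right)^{2} \cdot 267 = 301 + 5 \left(3 - 3\right)^{2} \cdot 267 = 301 + 5 \cdot 0^{2} \cdot 267 = 301 + 5 \cdot 0 \cdot 267 = 301 + 0 \cdot 267 = 301 + 0 = 301$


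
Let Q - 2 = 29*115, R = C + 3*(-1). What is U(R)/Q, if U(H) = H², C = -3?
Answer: 36/3337 ≈ 0.010788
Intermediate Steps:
R = -6 (R = -3 + 3*(-1) = -3 - 3 = -6)
Q = 3337 (Q = 2 + 29*115 = 2 + 3335 = 3337)
U(R)/Q = (-6)²/3337 = 36*(1/3337) = 36/3337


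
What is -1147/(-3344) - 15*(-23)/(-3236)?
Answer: 639503/2705296 ≈ 0.23639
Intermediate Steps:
-1147/(-3344) - 15*(-23)/(-3236) = -1147*(-1/3344) + 345*(-1/3236) = 1147/3344 - 345/3236 = 639503/2705296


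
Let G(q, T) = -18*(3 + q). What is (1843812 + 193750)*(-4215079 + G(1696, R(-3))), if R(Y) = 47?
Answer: -8650797518482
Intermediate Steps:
G(q, T) = -54 - 18*q
(1843812 + 193750)*(-4215079 + G(1696, R(-3))) = (1843812 + 193750)*(-4215079 + (-54 - 18*1696)) = 2037562*(-4215079 + (-54 - 30528)) = 2037562*(-4215079 - 30582) = 2037562*(-4245661) = -8650797518482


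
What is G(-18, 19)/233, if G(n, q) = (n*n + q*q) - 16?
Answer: 669/233 ≈ 2.8712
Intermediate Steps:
G(n, q) = -16 + n² + q² (G(n, q) = (n² + q²) - 16 = -16 + n² + q²)
G(-18, 19)/233 = (-16 + (-18)² + 19²)/233 = (-16 + 324 + 361)*(1/233) = 669*(1/233) = 669/233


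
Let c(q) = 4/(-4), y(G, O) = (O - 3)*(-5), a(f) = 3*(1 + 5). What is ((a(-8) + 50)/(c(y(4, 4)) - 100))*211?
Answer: -14348/101 ≈ -142.06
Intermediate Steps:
a(f) = 18 (a(f) = 3*6 = 18)
y(G, O) = 15 - 5*O (y(G, O) = (-3 + O)*(-5) = 15 - 5*O)
c(q) = -1 (c(q) = 4*(-¼) = -1)
((a(-8) + 50)/(c(y(4, 4)) - 100))*211 = ((18 + 50)/(-1 - 100))*211 = (68/(-101))*211 = (68*(-1/101))*211 = -68/101*211 = -14348/101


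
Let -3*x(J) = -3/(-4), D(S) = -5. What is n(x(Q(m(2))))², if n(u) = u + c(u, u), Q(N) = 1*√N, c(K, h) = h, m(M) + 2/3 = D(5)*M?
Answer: ¼ ≈ 0.25000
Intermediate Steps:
m(M) = -⅔ - 5*M
Q(N) = √N
x(J) = -¼ (x(J) = -(-3)/(3*(-4)) = -(-1)*(-3)/12 = -⅓*¾ = -¼)
n(u) = 2*u (n(u) = u + u = 2*u)
n(x(Q(m(2))))² = (2*(-¼))² = (-½)² = ¼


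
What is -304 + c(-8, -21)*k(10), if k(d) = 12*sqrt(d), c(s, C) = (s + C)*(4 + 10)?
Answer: -304 - 4872*sqrt(10) ≈ -15711.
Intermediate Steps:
c(s, C) = 14*C + 14*s (c(s, C) = (C + s)*14 = 14*C + 14*s)
-304 + c(-8, -21)*k(10) = -304 + (14*(-21) + 14*(-8))*(12*sqrt(10)) = -304 + (-294 - 112)*(12*sqrt(10)) = -304 - 4872*sqrt(10)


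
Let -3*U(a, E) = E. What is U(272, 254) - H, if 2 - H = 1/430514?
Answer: -111933637/1291542 ≈ -86.667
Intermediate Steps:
H = 861027/430514 (H = 2 - 1/430514 = 861027/430514 ≈ 2.0000)
U(a, E) = -E/3
U(272, 254) - H = -1/3*254 - 1*861027/430514 = -254/3 - 861027/430514 = -111933637/1291542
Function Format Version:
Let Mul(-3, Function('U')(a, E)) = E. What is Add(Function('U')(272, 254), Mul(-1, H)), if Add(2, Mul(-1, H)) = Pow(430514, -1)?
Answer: Rational(-111933637, 1291542) ≈ -86.667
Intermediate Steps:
H = Rational(861027, 430514) (H = Add(2, Mul(-1, Pow(430514, -1))) = Add(2, Mul(-1, Rational(1, 430514))) = Add(2, Rational(-1, 430514)) = Rational(861027, 430514) ≈ 2.0000)
Function('U')(a, E) = Mul(Rational(-1, 3), E)
Add(Function('U')(272, 254), Mul(-1, H)) = Add(Mul(Rational(-1, 3), 254), Mul(-1, Rational(861027, 430514))) = Add(Rational(-254, 3), Rational(-861027, 430514)) = Rational(-111933637, 1291542)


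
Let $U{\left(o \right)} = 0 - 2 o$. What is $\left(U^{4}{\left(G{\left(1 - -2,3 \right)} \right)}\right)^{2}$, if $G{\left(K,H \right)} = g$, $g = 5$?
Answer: $100000000$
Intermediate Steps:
$G{\left(K,H \right)} = 5$
$U{\left(o \right)} = - 2 o$
$\left(U^{4}{\left(G{\left(1 - -2,3 \right)} \right)}\right)^{2} = \left(\left(\left(-2\right) 5\right)^{4}\right)^{2} = \left(\left(-10\right)^{4}\right)^{2} = 10000^{2} = 100000000$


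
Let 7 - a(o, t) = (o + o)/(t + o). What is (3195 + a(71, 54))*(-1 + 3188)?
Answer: 1275144196/125 ≈ 1.0201e+7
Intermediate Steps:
a(o, t) = 7 - 2*o/(o + t) (a(o, t) = 7 - (o + o)/(t + o) = 7 - 2*o/(o + t))
(3195 + a(71, 54))*(-1 + 3188) = (3195 + (5*71 + 7*54)/(71 + 54))*(-1 + 3188) = (3195 + (355 + 378)/125)*3187 = (3195 + (1/125)*733)*3187 = (3195 + 733/125)*3187 = (400108/125)*3187 = 1275144196/125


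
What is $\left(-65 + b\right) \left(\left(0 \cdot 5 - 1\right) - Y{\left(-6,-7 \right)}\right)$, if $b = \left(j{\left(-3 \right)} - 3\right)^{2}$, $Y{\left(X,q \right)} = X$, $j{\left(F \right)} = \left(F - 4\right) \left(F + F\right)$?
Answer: $7280$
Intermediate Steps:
$j{\left(F \right)} = 2 F \left(-4 + F\right)$ ($j{\left(F \right)} = \left(-4 + F\right) 2 F = 2 F \left(-4 + F\right)$)
$b = 1521$ ($b = \left(2 \left(-3\right) \left(-4 - 3\right) - 3\right)^{2} = \left(2 \left(-3\right) \left(-7\right) - 3\right)^{2} = \left(42 - 3\right)^{2} = 39^{2} = 1521$)
$\left(-65 + b\right) \left(\left(0 \cdot 5 - 1\right) - Y{\left(-6,-7 \right)}\right) = \left(-65 + 1521\right) \left(\left(0 \cdot 5 - 1\right) - -6\right) = 1456 \left(\left(0 - 1\right) + 6\right) = 1456 \left(-1 + 6\right) = 1456 \cdot 5 = 7280$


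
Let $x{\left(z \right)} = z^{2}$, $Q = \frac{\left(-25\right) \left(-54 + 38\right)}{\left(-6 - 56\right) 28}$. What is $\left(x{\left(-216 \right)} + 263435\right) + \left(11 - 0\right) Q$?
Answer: $\frac{67289197}{217} \approx 3.1009 \cdot 10^{5}$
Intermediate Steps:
$Q = - \frac{50}{217}$ ($Q = \frac{\left(-25\right) \left(-16\right)}{\left(-62\right) 28} = \frac{400}{-1736} = 400 \left(- \frac{1}{1736}\right) = - \frac{50}{217} \approx -0.23041$)
$\left(x{\left(-216 \right)} + 263435\right) + \left(11 - 0\right) Q = \left(\left(-216\right)^{2} + 263435\right) + \left(11 - 0\right) \left(- \frac{50}{217}\right) = \left(46656 + 263435\right) + \left(11 + 0\right) \left(- \frac{50}{217}\right) = 310091 + 11 \left(- \frac{50}{217}\right) = 310091 - \frac{550}{217} = \frac{67289197}{217}$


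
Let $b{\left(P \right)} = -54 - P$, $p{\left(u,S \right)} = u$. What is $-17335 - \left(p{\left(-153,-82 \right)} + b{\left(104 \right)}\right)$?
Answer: $-17024$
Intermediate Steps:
$-17335 - \left(p{\left(-153,-82 \right)} + b{\left(104 \right)}\right) = -17335 - \left(-153 - 158\right) = -17335 - -311 = -17335 + 311 = -17024$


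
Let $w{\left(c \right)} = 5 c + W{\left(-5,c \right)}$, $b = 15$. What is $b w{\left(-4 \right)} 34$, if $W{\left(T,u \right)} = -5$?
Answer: $-12750$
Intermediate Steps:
$w{\left(c \right)} = -5 + 5 c$ ($w{\left(c \right)} = 5 c - 5 = -5 + 5 c$)
$b w{\left(-4 \right)} 34 = 15 \left(-5 + 5 \left(-4\right)\right) 34 = 15 \left(-5 - 20\right) 34 = 15 \left(-25\right) 34 = \left(-375\right) 34 = -12750$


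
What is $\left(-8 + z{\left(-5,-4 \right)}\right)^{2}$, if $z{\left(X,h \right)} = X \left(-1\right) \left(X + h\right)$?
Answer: $2809$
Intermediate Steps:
$z{\left(X,h \right)} = - X \left(X + h\right)$
$\left(-8 + z{\left(-5,-4 \right)}\right)^{2} = \left(-8 - - 5 \left(-5 - 4\right)\right)^{2} = \left(-8 - \left(-5\right) \left(-9\right)\right)^{2} = \left(-8 - 45\right)^{2} = \left(-53\right)^{2} = 2809$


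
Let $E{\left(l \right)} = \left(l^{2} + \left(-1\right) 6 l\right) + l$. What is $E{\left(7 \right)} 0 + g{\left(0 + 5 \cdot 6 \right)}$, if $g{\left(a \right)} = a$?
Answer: $30$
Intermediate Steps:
$E{\left(l \right)} = l^{2} - 5 l$ ($E{\left(l \right)} = \left(l^{2} - 6 l\right) + l = l^{2} - 5 l$)
$E{\left(7 \right)} 0 + g{\left(0 + 5 \cdot 6 \right)} = 7 \left(-5 + 7\right) 0 + \left(0 + 5 \cdot 6\right) = 7 \cdot 2 \cdot 0 + \left(0 + 30\right) = 14 \cdot 0 + 30 = 0 + 30 = 30$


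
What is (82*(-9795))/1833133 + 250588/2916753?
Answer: -1883345709866/5346796177149 ≈ -0.35224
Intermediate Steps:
(82*(-9795))/1833133 + 250588/2916753 = -803190*1/1833133 + 250588*(1/2916753) = -803190/1833133 + 250588/2916753 = -1883345709866/5346796177149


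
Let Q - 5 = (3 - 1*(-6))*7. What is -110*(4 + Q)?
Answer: -7920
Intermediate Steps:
Q = 68 (Q = 5 + (3 - 1*(-6))*7 = 5 + (3 + 6)*7 = 5 + 9*7 = 5 + 63 = 68)
-110*(4 + Q) = -110*(4 + 68) = -110*72 = -7920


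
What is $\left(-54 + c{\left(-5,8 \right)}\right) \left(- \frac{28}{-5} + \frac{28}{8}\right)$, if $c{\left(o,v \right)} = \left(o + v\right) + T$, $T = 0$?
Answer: $- \frac{4641}{10} \approx -464.1$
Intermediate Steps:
$c{\left(o,v \right)} = o + v$ ($c{\left(o,v \right)} = \left(o + v\right) + 0 = o + v$)
$\left(-54 + c{\left(-5,8 \right)}\right) \left(- \frac{28}{-5} + \frac{28}{8}\right) = \left(-54 + \left(-5 + 8\right)\right) \left(- \frac{28}{-5} + \frac{28}{8}\right) = \left(-54 + 3\right) \left(\left(-28\right) \left(- \frac{1}{5}\right) + 28 \cdot \frac{1}{8}\right) = - 51 \left(\frac{28}{5} + \frac{7}{2}\right) = \left(-51\right) \frac{91}{10} = - \frac{4641}{10}$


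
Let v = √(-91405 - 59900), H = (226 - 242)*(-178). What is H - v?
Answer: 2848 - I*√151305 ≈ 2848.0 - 388.98*I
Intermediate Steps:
H = 2848 (H = -16*(-178) = 2848)
v = I*√151305 (v = √(-151305) = I*√151305 ≈ 388.98*I)
H - v = 2848 - I*√151305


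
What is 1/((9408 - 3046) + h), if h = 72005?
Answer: 1/78367 ≈ 1.2760e-5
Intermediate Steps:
1/((9408 - 3046) + h) = 1/((9408 - 3046) + 72005) = 1/(6362 + 72005) = 1/78367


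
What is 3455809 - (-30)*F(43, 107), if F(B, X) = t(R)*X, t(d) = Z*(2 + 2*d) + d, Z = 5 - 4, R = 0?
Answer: 3462229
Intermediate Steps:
Z = 1
t(d) = 2 + 3*d (t(d) = 1*(2 + 2*d) + d = (2 + 2*d) + d = 2 + 3*d)
F(B, X) = 2*X (F(B, X) = (2 + 3*0)*X = (2 + 0)*X = 2*X)
3455809 - (-30)*F(43, 107) = 3455809 - (-30)*2*107 = 3455809 - (-30)*214 = 3455809 - 1*(-6420) = 3455809 + 6420 = 3462229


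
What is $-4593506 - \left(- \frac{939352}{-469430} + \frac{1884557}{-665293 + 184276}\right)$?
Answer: $- \frac{518615362329267667}{112901905155} \approx -4.5935 \cdot 10^{6}$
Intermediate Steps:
$-4593506 - \left(- \frac{939352}{-469430} + \frac{1884557}{-665293 + 184276}\right) = -4593506 - \left(\left(-939352\right) \left(- \frac{1}{469430}\right) + \frac{1884557}{-481017}\right) = -4593506 - \left(\frac{469676}{234715} + 1884557 \left(- \frac{1}{481017}\right)\right) = -4593506 - \left(\frac{469676}{234715} - \frac{1884557}{481017}\right) = -4593506 - - \frac{216411655763}{112901905155} = -4593506 + \frac{216411655763}{112901905155} = - \frac{518615362329267667}{112901905155}$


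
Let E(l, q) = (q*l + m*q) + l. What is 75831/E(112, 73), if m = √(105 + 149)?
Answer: 314243664/33668689 - 5535663*√254/67337378 ≈ 8.0232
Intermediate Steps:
m = √254 ≈ 15.937
E(l, q) = l + l*q + q*√254 (E(l, q) = (q*l + √254*q) + l = (l*q + q*√254) + l = l + l*q + q*√254)
75831/E(112, 73) = 75831/(112 + 112*73 + 73*√254) = 75831/(112 + 8176 + 73*√254) = 75831/(8288 + 73*√254)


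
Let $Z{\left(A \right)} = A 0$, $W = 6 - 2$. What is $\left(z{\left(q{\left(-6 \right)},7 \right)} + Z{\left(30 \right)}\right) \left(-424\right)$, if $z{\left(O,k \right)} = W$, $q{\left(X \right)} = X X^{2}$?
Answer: $-1696$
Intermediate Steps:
$W = 4$ ($W = 6 - 2 = 4$)
$Z{\left(A \right)} = 0$
$q{\left(X \right)} = X^{3}$
$z{\left(O,k \right)} = 4$
$\left(z{\left(q{\left(-6 \right)},7 \right)} + Z{\left(30 \right)}\right) \left(-424\right) = \left(4 + 0\right) \left(-424\right) = 4 \left(-424\right) = -1696$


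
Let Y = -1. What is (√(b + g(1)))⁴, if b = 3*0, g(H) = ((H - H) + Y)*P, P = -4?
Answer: 16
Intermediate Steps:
g(H) = 4 (g(H) = ((H - H) - 1)*(-4) = (0 - 1)*(-4) = -1*(-4) = 4)
b = 0
(√(b + g(1)))⁴ = (√(0 + 4))⁴ = (√4)⁴ = 2⁴ = 16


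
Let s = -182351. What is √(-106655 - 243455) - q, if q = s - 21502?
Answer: 203853 + I*√350110 ≈ 2.0385e+5 + 591.7*I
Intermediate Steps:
q = -203853 (q = -182351 - 21502 = -203853)
√(-106655 - 243455) - q = √(-106655 - 243455) - 1*(-203853) = √(-350110) + 203853 = I*√350110 + 203853 = 203853 + I*√350110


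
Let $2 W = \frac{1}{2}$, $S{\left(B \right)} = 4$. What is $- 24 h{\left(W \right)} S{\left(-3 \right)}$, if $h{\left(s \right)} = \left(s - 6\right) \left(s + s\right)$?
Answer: $276$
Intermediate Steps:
$W = \frac{1}{4}$ ($W = \frac{1}{2 \cdot 2} = \frac{1}{2} \cdot \frac{1}{2} = \frac{1}{4} \approx 0.25$)
$h{\left(s \right)} = 2 s \left(-6 + s\right)$ ($h{\left(s \right)} = \left(-6 + s\right) 2 s = 2 s \left(-6 + s\right)$)
$- 24 h{\left(W \right)} S{\left(-3 \right)} = - 24 \cdot 2 \cdot \frac{1}{4} \left(-6 + \frac{1}{4}\right) 4 = - 24 \cdot 2 \cdot \frac{1}{4} \left(- \frac{23}{4}\right) 4 = \left(-24\right) \left(- \frac{23}{8}\right) 4 = 69 \cdot 4 = 276$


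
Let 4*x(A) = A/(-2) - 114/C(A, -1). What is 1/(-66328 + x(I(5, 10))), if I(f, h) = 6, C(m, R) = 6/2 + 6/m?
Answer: -8/530687 ≈ -1.5075e-5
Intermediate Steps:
C(m, R) = 3 + 6/m (C(m, R) = 6*(½) + 6/m = 3 + 6/m)
x(A) = -57/(2*(3 + 6/A)) - A/8 (x(A) = (A/(-2) - 114/(3 + 6/A))/4 = (A*(-½) - 114/(3 + 6/A))/4 = (-A/2 - 114/(3 + 6/A))/4 = (-114/(3 + 6/A) - A/2)/4 = -57/(2*(3 + 6/A)) - A/8)
1/(-66328 + x(I(5, 10))) = 1/(-66328 + (⅛)*6*(-78 - 1*6)/(2 + 6)) = 1/(-66328 + (⅛)*6*(-78 - 6)/8) = 1/(-66328 + (⅛)*6*(⅛)*(-84)) = 1/(-66328 - 63/8) = 1/(-530687/8) = -8/530687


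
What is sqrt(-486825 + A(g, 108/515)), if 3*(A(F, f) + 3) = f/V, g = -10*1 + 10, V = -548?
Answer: 9*I*sqrt(29918934462095)/70555 ≈ 697.73*I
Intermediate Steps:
g = 0 (g = -10 + 10 = 0)
A(F, f) = -3 - f/1644 (A(F, f) = -3 + (f/(-548))/3 = -3 + (f*(-1/548))/3 = -3 + (-f/548)/3 = -3 - f/1644)
sqrt(-486825 + A(g, 108/515)) = sqrt(-486825 + (-3 - 9/(137*515))) = sqrt(-486825 + (-3 - 1/1644*108/515)) = sqrt(-486825 + (-3 - 9/70555)) = sqrt(-486825 - 211674/70555) = sqrt(-34348149549/70555) = 9*I*sqrt(29918934462095)/70555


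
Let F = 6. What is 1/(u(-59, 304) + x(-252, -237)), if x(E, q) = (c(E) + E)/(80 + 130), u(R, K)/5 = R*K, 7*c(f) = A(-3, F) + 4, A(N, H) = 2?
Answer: -245/21971893 ≈ -1.1151e-5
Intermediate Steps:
c(f) = 6/7 (c(f) = (2 + 4)/7 = (⅐)*6 = 6/7)
u(R, K) = 5*K*R (u(R, K) = 5*(R*K) = 5*(K*R) = 5*K*R)
x(E, q) = 1/245 + E/210 (x(E, q) = (6/7 + E)/(80 + 130) = (6/7 + E)/210 = (6/7 + E)*(1/210) = 1/245 + E/210)
1/(u(-59, 304) + x(-252, -237)) = 1/(5*304*(-59) + (1/245 + (1/210)*(-252))) = 1/(-89680 + (1/245 - 6/5)) = 1/(-89680 - 293/245) = 1/(-21971893/245) = -245/21971893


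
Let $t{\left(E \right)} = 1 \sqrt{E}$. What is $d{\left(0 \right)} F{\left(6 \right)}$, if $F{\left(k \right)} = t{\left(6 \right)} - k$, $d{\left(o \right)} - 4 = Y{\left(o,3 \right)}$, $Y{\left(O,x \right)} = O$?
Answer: $-24 + 4 \sqrt{6} \approx -14.202$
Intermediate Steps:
$t{\left(E \right)} = \sqrt{E}$
$d{\left(o \right)} = 4 + o$
$F{\left(k \right)} = \sqrt{6} - k$
$d{\left(0 \right)} F{\left(6 \right)} = \left(4 + 0\right) \left(\sqrt{6} - 6\right) = 4 \left(\sqrt{6} - 6\right) = 4 \left(-6 + \sqrt{6}\right) = -24 + 4 \sqrt{6}$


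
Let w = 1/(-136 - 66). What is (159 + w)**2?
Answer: 1031501689/40804 ≈ 25279.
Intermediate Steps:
w = -1/202 (w = 1/(-202) = -1/202 ≈ -0.0049505)
(159 + w)**2 = (159 - 1/202)**2 = (32117/202)**2 = 1031501689/40804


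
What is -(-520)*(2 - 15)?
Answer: -6760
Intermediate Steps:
-(-520)*(2 - 15) = -(-520)*(-13) = -52*130 = -6760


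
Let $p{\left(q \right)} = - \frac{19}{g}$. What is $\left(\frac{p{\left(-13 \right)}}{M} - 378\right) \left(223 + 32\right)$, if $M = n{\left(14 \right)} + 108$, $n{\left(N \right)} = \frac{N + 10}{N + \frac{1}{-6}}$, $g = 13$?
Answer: $- \frac{3804454565}{39468} \approx -96393.0$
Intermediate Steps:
$n{\left(N \right)} = \frac{10 + N}{- \frac{1}{6} + N}$ ($n{\left(N \right)} = \frac{10 + N}{N - \frac{1}{6}} = \frac{10 + N}{- \frac{1}{6} + N}$)
$p{\left(q \right)} = - \frac{19}{13}$
$M = \frac{9108}{83}$ ($M = \frac{6 \left(10 + 14\right)}{-1 + 6 \cdot 14} + 108 = 6 \frac{1}{-1 + 84} \cdot 24 + 108 = 6 \cdot \frac{1}{83} \cdot 24 + 108 = \frac{144}{83} + 108 = \frac{9108}{83} \approx 109.73$)
$\left(\frac{p{\left(-13 \right)}}{M} - 378\right) \left(223 + 32\right) = \left(- \frac{19}{13 \cdot \frac{9108}{83}} - 378\right) \left(223 + 32\right) = \left(\left(- \frac{19}{13}\right) \frac{83}{9108} - 378\right) 255 = \left(- \frac{1577}{118404} - 378\right) 255 = \left(- \frac{44758289}{118404}\right) 255 = - \frac{3804454565}{39468}$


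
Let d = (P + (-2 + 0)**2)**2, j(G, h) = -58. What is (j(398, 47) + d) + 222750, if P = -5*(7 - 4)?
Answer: 222813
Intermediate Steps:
P = -15 (P = -5*3 = -15)
d = 121 (d = (-15 + (-2 + 0)**2)**2 = (-15 + (-2)**2)**2 = (-15 + 4)**2 = (-11)**2 = 121)
(j(398, 47) + d) + 222750 = (-58 + 121) + 222750 = 63 + 222750 = 222813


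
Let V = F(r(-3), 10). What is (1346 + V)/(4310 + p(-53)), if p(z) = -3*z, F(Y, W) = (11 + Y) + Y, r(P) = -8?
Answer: 1341/4469 ≈ 0.30007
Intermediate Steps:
F(Y, W) = 11 + 2*Y
V = -5 (V = 11 + 2*(-8) = 11 - 16 = -5)
(1346 + V)/(4310 + p(-53)) = (1346 - 5)/(4310 - 3*(-53)) = 1341/(4310 + 159) = 1341/4469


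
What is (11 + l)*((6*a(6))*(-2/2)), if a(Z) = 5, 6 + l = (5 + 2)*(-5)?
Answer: 900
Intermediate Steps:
l = -41 (l = -6 + (5 + 2)*(-5) = -6 + 7*(-5) = -6 - 35 = -41)
(11 + l)*((6*a(6))*(-2/2)) = (11 - 41)*((6*5)*(-2/2)) = -900*(-2*1/2) = -900*(-1) = -30*(-30) = 900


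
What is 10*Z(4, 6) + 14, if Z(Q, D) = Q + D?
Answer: 114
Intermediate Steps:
Z(Q, D) = D + Q
10*Z(4, 6) + 14 = 10*(6 + 4) + 14 = 10*10 + 14 = 100 + 14 = 114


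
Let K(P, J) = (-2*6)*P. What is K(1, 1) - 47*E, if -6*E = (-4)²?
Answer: 340/3 ≈ 113.33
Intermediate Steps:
K(P, J) = -12*P
E = -8/3 (E = -⅙*(-4)² = -⅙*16 = -8/3 ≈ -2.6667)
K(1, 1) - 47*E = -12*1 - 47*(-8/3) = -12 + 376/3 = 340/3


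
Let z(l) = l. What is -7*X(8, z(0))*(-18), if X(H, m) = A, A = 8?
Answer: 1008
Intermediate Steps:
X(H, m) = 8
-7*X(8, z(0))*(-18) = -7*8*(-18) = -56*(-18) = 1008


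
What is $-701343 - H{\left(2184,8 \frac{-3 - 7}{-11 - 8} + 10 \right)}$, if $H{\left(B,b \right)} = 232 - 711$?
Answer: $-700864$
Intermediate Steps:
$H{\left(B,b \right)} = -479$
$-701343 - H{\left(2184,8 \frac{-3 - 7}{-11 - 8} + 10 \right)} = -701343 - -479 = -701343 + 479 = -700864$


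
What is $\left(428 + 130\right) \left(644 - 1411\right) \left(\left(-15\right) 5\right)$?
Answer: $32098950$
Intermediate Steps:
$\left(428 + 130\right) \left(644 - 1411\right) \left(\left(-15\right) 5\right) = 558 \left(-767\right) \left(-75\right) = \left(-427986\right) \left(-75\right) = 32098950$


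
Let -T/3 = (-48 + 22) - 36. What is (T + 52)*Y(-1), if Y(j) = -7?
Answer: -1666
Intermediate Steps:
T = 186 (T = -3*((-48 + 22) - 36) = -3*(-26 - 36) = -3*(-62) = 186)
(T + 52)*Y(-1) = (186 + 52)*(-7) = 238*(-7) = -1666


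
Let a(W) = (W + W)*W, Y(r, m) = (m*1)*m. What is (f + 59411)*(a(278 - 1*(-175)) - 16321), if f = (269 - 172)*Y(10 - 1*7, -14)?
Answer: 30906269031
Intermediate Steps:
Y(r, m) = m² (Y(r, m) = m*m = m²)
a(W) = 2*W² (a(W) = (2*W)*W = 2*W²)
f = 19012 (f = (269 - 172)*(-14)² = 97*196 = 19012)
(f + 59411)*(a(278 - 1*(-175)) - 16321) = (19012 + 59411)*(2*(278 - 1*(-175))² - 16321) = 78423*(2*(278 + 175)² - 16321) = 78423*(2*453² - 16321) = 78423*(2*205209 - 16321) = 78423*(410418 - 16321) = 78423*394097 = 30906269031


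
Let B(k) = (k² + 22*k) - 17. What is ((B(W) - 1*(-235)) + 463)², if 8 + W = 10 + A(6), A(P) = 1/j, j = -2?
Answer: 8208225/16 ≈ 5.1301e+5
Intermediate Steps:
A(P) = -½ (A(P) = 1/(-2) = -½)
W = 3/2 (W = -8 + (10 - ½) = -8 + 19/2 = 3/2 ≈ 1.5000)
B(k) = -17 + k² + 22*k
((B(W) - 1*(-235)) + 463)² = (((-17 + (3/2)² + 22*(3/2)) - 1*(-235)) + 463)² = (((-17 + 9/4 + 33) + 235) + 463)² = ((73/4 + 235) + 463)² = (1013/4 + 463)² = (2865/4)² = 8208225/16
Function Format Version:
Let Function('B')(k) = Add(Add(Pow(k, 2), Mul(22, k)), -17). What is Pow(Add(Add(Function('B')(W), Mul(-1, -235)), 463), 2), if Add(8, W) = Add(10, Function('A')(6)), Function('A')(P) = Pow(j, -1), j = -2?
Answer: Rational(8208225, 16) ≈ 5.1301e+5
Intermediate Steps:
Function('A')(P) = Rational(-1, 2) (Function('A')(P) = Pow(-2, -1) = Rational(-1, 2))
W = Rational(3, 2) (W = Add(-8, Add(10, Rational(-1, 2))) = Add(-8, Rational(19, 2)) = Rational(3, 2) ≈ 1.5000)
Function('B')(k) = Add(-17, Pow(k, 2), Mul(22, k))
Pow(Add(Add(Function('B')(W), Mul(-1, -235)), 463), 2) = Pow(Add(Add(Add(-17, Pow(Rational(3, 2), 2), Mul(22, Rational(3, 2))), Mul(-1, -235)), 463), 2) = Pow(Add(Add(Add(-17, Rational(9, 4), 33), 235), 463), 2) = Pow(Add(Add(Rational(73, 4), 235), 463), 2) = Pow(Add(Rational(1013, 4), 463), 2) = Pow(Rational(2865, 4), 2) = Rational(8208225, 16)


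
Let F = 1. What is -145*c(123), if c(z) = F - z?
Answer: 17690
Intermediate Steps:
c(z) = 1 - z
-145*c(123) = -145*(1 - 1*123) = -145*(1 - 123) = -145*(-122) = 17690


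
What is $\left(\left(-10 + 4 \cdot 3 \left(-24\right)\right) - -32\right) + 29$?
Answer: $-237$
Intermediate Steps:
$\left(\left(-10 + 4 \cdot 3 \left(-24\right)\right) - -32\right) + 29 = \left(\left(-10 + 12 \left(-24\right)\right) + 32\right) + 29 = \left(\left(-10 - 288\right) + 32\right) + 29 = \left(-298 + 32\right) + 29 = -266 + 29 = -237$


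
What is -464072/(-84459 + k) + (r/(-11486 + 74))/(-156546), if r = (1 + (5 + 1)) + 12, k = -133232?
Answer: 829066002076673/388905614123832 ≈ 2.1318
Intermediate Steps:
r = 19 (r = (1 + 6) + 12 = 7 + 12 = 19)
-464072/(-84459 + k) + (r/(-11486 + 74))/(-156546) = -464072/(-84459 - 133232) + (19/(-11486 + 74))/(-156546) = -464072/(-217691) + (19/(-11412))*(-1/156546) = -464072*(-1/217691) + (19*(-1/11412))*(-1/156546) = 464072/217691 - 19/11412*(-1/156546) = 464072/217691 + 19/1786502952 = 829066002076673/388905614123832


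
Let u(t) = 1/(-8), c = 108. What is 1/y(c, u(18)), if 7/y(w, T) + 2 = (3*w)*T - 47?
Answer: -179/14 ≈ -12.786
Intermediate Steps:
u(t) = -1/8
y(w, T) = 7/(-49 + 3*T*w) (y(w, T) = 7/(-2 + ((3*w)*T - 47)) = 7/(-2 + (3*T*w - 47)) = 7/(-2 + (-47 + 3*T*w)) = 7/(-49 + 3*T*w))
1/y(c, u(18)) = 1/(7/(-49 + 3*(-1/8)*108)) = 1/(7/(-49 - 81/2)) = 1/(7/(-179/2)) = 1/(7*(-2/179)) = 1/(-14/179) = -179/14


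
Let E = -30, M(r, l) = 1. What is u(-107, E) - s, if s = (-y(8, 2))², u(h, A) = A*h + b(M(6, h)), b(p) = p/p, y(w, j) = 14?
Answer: 3015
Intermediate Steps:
b(p) = 1
u(h, A) = 1 + A*h (u(h, A) = A*h + 1 = 1 + A*h)
s = 196 (s = (-1*14)² = (-14)² = 196)
u(-107, E) - s = (1 - 30*(-107)) - 1*196 = (1 + 3210) - 196 = 3211 - 196 = 3015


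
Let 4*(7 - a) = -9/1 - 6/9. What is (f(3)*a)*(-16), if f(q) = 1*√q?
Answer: -452*√3/3 ≈ -260.96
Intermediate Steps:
a = 113/12 (a = 7 - (-9/1 - 6/9)/4 = 7 - (-9*1 - 6*⅑)/4 = 7 - (-9 - ⅔)/4 = 7 - ¼*(-29/3) = 7 + 29/12 = 113/12 ≈ 9.4167)
f(q) = √q
(f(3)*a)*(-16) = (√3*(113/12))*(-16) = (113*√3/12)*(-16) = -452*√3/3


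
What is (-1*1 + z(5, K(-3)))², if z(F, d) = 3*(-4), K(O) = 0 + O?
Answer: 169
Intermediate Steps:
K(O) = O
z(F, d) = -12
(-1*1 + z(5, K(-3)))² = (-1*1 - 12)² = (-1 - 12)² = (-13)² = 169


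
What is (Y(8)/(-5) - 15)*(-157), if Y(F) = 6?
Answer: 12717/5 ≈ 2543.4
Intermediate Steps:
(Y(8)/(-5) - 15)*(-157) = (6/(-5) - 15)*(-157) = (6*(-1/5) - 15)*(-157) = (-6/5 - 15)*(-157) = -81/5*(-157) = 12717/5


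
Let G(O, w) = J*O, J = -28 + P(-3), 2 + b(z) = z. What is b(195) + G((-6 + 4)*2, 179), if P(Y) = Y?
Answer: 317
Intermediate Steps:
b(z) = -2 + z
J = -31 (J = -28 - 3 = -31)
G(O, w) = -31*O
b(195) + G((-6 + 4)*2, 179) = (-2 + 195) - 31*(-6 + 4)*2 = 193 - (-62)*2 = 193 - 31*(-4) = 193 + 124 = 317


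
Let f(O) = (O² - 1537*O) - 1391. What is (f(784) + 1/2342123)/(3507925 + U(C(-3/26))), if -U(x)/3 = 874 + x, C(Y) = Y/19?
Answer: -684651835851672/4055666305543993 ≈ -0.16881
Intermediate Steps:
C(Y) = Y/19 (C(Y) = Y*(1/19) = Y/19)
f(O) = -1391 + O² - 1537*O
U(x) = -2622 - 3*x (U(x) = -3*(874 + x) = -2622 - 3*x)
(f(784) + 1/2342123)/(3507925 + U(C(-3/26))) = ((-1391 + 784² - 1537*784) + 1/2342123)/(3507925 + (-2622 - 3*(-3/26)/19)) = ((-1391 + 614656 - 1205008) + 1/2342123)/(3507925 + (-2622 - 3*(-3*1/26)/19)) = (-591743 + 1/2342123)/(3507925 + (-2622 - 3*(-3)/(19*26))) = -1385934890388/(2342123*(3507925 + (-2622 - 3*(-3/494)))) = -1385934890388/(2342123*(3507925 + (-2622 + 9/494))) = -1385934890388/(2342123*(3507925 - 1295259/494)) = -1385934890388/(2342123*1731619691/494) = -1385934890388/2342123*494/1731619691 = -684651835851672/4055666305543993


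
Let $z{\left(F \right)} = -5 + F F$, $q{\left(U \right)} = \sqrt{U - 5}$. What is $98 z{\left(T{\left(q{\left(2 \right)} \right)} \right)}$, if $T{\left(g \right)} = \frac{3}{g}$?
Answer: $-784$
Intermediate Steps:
$q{\left(U \right)} = \sqrt{-5 + U}$
$z{\left(F \right)} = -5 + F^{2}$
$98 z{\left(T{\left(q{\left(2 \right)} \right)} \right)} = 98 \left(-5 + \left(\frac{3}{\sqrt{-5 + 2}}\right)^{2}\right) = 98 \left(-5 + \left(\frac{3}{\sqrt{-3}}\right)^{2}\right) = 98 \left(-5 + \left(\frac{3}{i \sqrt{3}}\right)^{2}\right) = 98 \left(-5 + \left(3 \left(- \frac{i \sqrt{3}}{3}\right)\right)^{2}\right) = 98 \left(-5 + \left(- i \sqrt{3}\right)^{2}\right) = 98 \left(-5 - 3\right) = 98 \left(-8\right) = -784$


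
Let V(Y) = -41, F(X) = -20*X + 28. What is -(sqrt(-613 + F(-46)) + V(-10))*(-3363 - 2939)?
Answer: -258382 + 6302*sqrt(335) ≈ -1.4304e+5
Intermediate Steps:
F(X) = 28 - 20*X
-(sqrt(-613 + F(-46)) + V(-10))*(-3363 - 2939) = -(sqrt(-613 + (28 - 20*(-46))) - 41)*(-3363 - 2939) = -(sqrt(-613 + (28 + 920)) - 41)*(-6302) = -(sqrt(-613 + 948) - 41)*(-6302) = -(sqrt(335) - 41)*(-6302) = -(-41 + sqrt(335))*(-6302) = -(258382 - 6302*sqrt(335)) = -258382 + 6302*sqrt(335)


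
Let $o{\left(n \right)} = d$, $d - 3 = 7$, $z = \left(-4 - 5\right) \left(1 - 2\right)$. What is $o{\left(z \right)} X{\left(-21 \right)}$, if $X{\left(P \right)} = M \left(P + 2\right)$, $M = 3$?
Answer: $-570$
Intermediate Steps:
$z = 9$ ($z = \left(-9\right) \left(-1\right) = 9$)
$d = 10$ ($d = 3 + 7 = 10$)
$o{\left(n \right)} = 10$
$X{\left(P \right)} = 6 + 3 P$ ($X{\left(P \right)} = 3 \left(P + 2\right) = 3 \left(2 + P\right) = 6 + 3 P$)
$o{\left(z \right)} X{\left(-21 \right)} = 10 \left(6 + 3 \left(-21\right)\right) = 10 \left(6 - 63\right) = 10 \left(-57\right) = -570$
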